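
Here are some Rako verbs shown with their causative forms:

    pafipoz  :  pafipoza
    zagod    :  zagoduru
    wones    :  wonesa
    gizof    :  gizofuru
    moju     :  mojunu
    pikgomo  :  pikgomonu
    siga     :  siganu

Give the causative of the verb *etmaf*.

etmafuru

The suffix is conditioned by the final sound: -a when the stem ends in a sibilant (*pafipoz*, *wones*); -uru when the stem ends in a non-sibilant consonant (*zagod*, *gizof*); -nu when the stem ends in a vowel (*moju*, *pikgomo*, *siga*).
*etmaf*: final sound = /f/, a non-sibilant consonant → -uru → *etmafuru*.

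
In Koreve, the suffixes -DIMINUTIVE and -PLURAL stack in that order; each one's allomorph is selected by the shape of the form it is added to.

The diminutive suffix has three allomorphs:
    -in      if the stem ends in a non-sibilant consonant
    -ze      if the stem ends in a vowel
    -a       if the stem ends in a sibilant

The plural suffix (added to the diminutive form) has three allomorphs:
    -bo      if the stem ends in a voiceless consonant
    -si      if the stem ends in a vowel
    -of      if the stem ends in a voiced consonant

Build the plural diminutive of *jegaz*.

Since the final sound of *jegaz* is /z/ (a sibilant), it takes -a, giving *jegaza*.
The diminutive form *jegaza* — final sound /a/ (a vowel) → -si → *jegazasi*.

jegazasi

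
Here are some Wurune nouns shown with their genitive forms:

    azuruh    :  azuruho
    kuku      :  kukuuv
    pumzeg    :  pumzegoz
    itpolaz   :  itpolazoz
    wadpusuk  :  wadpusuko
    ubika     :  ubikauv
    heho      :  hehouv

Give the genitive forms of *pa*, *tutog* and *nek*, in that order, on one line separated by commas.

pauv, tutogoz, neko

Looking at the final sound of each stem: -o when the stem ends in a voiceless consonant (*azuruh*, *wadpusuk*); -oz when the stem ends in a voiced consonant (*pumzeg*, *itpolaz*); -uv when the stem ends in a vowel (*kuku*, *ubika*, *heho*).
*pa*: final sound = /a/, a vowel → -uv → *pauv*.
The final sound of *tutog* is /g/, which is a voiced consonant, so the suffix is -oz, giving *tutogoz*.
Since the final sound of *nek* is /k/ (a voiceless consonant), it takes -o, giving *neko*.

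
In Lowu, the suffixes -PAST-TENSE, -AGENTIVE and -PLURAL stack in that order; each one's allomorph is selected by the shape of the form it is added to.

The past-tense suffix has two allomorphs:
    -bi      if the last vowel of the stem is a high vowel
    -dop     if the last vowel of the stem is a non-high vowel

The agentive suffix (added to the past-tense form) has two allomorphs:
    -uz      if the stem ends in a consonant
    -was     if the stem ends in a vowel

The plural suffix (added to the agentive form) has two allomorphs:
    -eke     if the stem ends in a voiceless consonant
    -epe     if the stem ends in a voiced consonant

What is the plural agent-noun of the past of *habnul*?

Since the last vowel of *habnul* is /u/ (a high vowel), it takes -bi, giving *habnulbi*.
The final sound of the past-tense form *habnulbi* is /i/, which is a vowel, so the agentive suffix is -was, giving *habnulbiwas*.
Since the final consonant of the agentive form *habnulbiwas* is /s/ (voiceless), it takes -eke, giving *habnulbiwaseke*.

habnulbiwaseke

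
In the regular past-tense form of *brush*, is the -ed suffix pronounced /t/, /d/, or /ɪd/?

/t/

The stem *brush* ends in a voiceless consonant other than /t/.
The -ed suffix is realized as /ɪd/ after /t, d/; as /t/ after other voiceless consonants; and as /d/ after other voiced sounds.
So -ed on *brush* is pronounced /t/.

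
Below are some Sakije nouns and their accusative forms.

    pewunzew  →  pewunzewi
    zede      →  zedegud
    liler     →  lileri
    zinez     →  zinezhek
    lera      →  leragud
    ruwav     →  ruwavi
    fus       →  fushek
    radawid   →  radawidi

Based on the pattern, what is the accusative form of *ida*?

The alternation tracks the final sound of the stem — -hek when the stem ends in a sibilant (*zinez*, *fus*); -i when the stem ends in a non-sibilant consonant (*pewunzew*, *liler*, *ruwav*, *radawid*); -gud when the stem ends in a vowel (*zede*, *lera*).
Since the final sound of *ida* is /a/ (a vowel), it takes -gud, giving *idagud*.

idagud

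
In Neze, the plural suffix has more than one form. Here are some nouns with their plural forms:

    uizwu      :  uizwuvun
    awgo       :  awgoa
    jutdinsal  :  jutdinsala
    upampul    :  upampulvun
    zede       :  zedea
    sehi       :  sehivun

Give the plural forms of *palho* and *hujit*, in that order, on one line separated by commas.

palhoa, hujitvun

The suffix is conditioned by the last vowel: -vun when the last vowel of the stem is a high vowel (*uizwu*, *upampul*, *sehi*); -a when the last vowel of the stem is a non-high vowel (*awgo*, *jutdinsal*, *zede*).
*palho*: last vowel = /o/, a non-high vowel → -a → *palhoa*.
Since the last vowel of *hujit* is /i/ (a high vowel), it takes -vun, giving *hujitvun*.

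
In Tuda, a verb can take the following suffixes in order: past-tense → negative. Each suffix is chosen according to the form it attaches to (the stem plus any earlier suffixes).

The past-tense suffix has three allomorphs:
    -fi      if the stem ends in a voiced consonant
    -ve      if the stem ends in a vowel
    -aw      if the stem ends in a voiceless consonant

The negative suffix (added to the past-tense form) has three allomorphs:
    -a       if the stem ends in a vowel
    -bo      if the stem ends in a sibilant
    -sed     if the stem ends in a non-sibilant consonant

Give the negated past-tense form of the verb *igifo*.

igifovea

The final sound of *igifo* is /o/, which is a vowel, so the past-tense suffix is -ve, giving *igifove*.
Since the final sound of the past-tense form *igifove* is /e/ (a vowel), it takes -a, giving *igifovea*.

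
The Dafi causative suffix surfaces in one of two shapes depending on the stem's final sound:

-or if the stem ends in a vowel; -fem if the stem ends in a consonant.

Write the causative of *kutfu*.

kutfuor

*kutfu*: final sound = /u/, a vowel → -or → *kutfuor*.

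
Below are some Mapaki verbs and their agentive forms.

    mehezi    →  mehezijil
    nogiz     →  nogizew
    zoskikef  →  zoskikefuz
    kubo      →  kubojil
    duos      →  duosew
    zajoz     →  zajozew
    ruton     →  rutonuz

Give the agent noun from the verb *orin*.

Looking at the final sound of each stem: -ew when the stem ends in a sibilant (*nogiz*, *duos*, *zajoz*); -uz when the stem ends in a non-sibilant consonant (*zoskikef*, *ruton*); -jil when the stem ends in a vowel (*mehezi*, *kubo*).
Since the final sound of *orin* is /n/ (a non-sibilant consonant), it takes -uz, giving *orinuz*.

orinuz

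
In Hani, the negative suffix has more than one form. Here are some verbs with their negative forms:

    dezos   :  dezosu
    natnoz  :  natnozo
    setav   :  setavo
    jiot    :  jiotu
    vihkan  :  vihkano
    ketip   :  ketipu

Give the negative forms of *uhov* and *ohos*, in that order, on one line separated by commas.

uhovo, ohosu

The suffix is conditioned by the final consonant: -u when the stem ends in a voiceless consonant (*dezos*, *jiot*, *ketip*); -o when the stem ends in a voiced consonant (*natnoz*, *setav*, *vihkan*).
*uhov*: final consonant = /v/, voiced → -o → *uhovo*.
*ohos*: final consonant = /s/, voiceless → -u → *ohosu*.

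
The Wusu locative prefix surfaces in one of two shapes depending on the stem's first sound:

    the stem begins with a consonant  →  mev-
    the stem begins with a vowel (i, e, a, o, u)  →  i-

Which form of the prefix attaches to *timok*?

mev-

The first sound of *timok* is /t/, which is a consonant, so the prefix is mev-.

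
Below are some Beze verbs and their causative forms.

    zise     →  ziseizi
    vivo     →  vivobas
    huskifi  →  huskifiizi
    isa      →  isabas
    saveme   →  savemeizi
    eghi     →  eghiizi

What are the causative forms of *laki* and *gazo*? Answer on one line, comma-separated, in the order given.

lakiizi, gazobas

The pattern is front/back vowel harmony: -izi when the last vowel of the stem is a front vowel (*zise*, *huskifi*, *saveme*, *eghi*); -bas when the last vowel of the stem is a back vowel (*vivo*, *isa*).
The last vowel of *laki* is /i/, which is a front vowel, so the suffix is -izi, giving *lakiizi*.
The last vowel of *gazo* is /o/, which is a back vowel, so the suffix is -bas, giving *gazobas*.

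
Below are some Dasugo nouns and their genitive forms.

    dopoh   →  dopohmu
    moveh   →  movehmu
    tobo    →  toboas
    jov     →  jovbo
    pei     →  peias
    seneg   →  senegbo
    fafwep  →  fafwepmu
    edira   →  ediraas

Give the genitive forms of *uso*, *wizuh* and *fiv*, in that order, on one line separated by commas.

The alternation tracks the final sound of the stem — -mu when the stem ends in a voiceless consonant (*dopoh*, *moveh*, *fafwep*); -bo when the stem ends in a voiced consonant (*jov*, *seneg*); -as when the stem ends in a vowel (*tobo*, *pei*, *edira*).
The final sound of *uso* is /o/, which is a vowel, so the suffix is -as, giving *usoas*.
*wizuh* — final sound /h/ (a voiceless consonant) → -mu → *wizuhmu*.
*fiv* — final sound /v/ (a voiced consonant) → -bo → *fivbo*.

usoas, wizuhmu, fivbo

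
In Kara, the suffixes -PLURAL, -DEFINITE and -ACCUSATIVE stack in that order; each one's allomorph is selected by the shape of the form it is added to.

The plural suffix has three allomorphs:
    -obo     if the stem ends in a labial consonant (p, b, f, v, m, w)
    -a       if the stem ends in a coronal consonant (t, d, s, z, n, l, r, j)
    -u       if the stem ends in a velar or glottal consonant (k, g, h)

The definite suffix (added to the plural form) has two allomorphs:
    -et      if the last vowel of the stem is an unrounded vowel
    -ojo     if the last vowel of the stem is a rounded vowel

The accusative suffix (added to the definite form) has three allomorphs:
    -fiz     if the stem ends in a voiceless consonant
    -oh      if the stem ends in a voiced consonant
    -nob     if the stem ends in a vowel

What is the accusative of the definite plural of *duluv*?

duluvoboojonob

Since the final consonant of *duluv* is /v/ (labial), it takes -obo, giving *duluvobo*.
The last vowel of the plural form *duluvobo* is /o/, which is a rounded vowel, so the definite suffix is -ojo, giving *duluvoboojo*.
The definite form *duluvoboojo*: final sound = /o/, a vowel → -nob → *duluvoboojonob*.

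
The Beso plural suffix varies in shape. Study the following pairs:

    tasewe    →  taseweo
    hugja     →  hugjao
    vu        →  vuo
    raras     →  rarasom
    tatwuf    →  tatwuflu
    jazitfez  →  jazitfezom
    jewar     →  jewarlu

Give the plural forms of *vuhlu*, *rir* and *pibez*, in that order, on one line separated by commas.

vuhluo, rirlu, pibezom

Looking at the final sound of each stem: -om when the stem ends in a sibilant (*raras*, *jazitfez*); -lu when the stem ends in a non-sibilant consonant (*tatwuf*, *jewar*); -o when the stem ends in a vowel (*tasewe*, *hugja*, *vu*).
The final sound of *vuhlu* is /u/, which is a vowel, so the suffix is -o, giving *vuhluo*.
Since the final sound of *rir* is /r/ (a non-sibilant consonant), it takes -lu, giving *rirlu*.
*pibez*: final sound = /z/, a sibilant → -om → *pibezom*.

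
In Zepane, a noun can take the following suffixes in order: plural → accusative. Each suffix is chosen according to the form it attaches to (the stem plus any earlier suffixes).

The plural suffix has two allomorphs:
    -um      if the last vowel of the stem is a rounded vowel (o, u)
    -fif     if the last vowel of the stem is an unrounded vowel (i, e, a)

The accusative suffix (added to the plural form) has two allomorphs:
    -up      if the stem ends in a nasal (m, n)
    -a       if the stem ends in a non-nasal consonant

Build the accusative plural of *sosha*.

soshafifa

*sosha*: last vowel = /a/, an unrounded vowel → -fif → *soshafif*.
The final consonant of the plural form *soshafif* is /f/, which is non-nasal, so the accusative suffix is -a, giving *soshafifa*.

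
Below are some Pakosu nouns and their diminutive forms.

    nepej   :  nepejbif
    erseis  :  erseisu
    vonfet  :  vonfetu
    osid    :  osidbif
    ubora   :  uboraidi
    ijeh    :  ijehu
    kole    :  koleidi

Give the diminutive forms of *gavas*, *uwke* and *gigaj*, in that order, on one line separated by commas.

gavasu, uwkeidi, gigajbif

The suffix is conditioned by the final sound: -u when the stem ends in a voiceless consonant (*erseis*, *vonfet*, *ijeh*); -bif when the stem ends in a voiced consonant (*nepej*, *osid*); -idi when the stem ends in a vowel (*ubora*, *kole*).
The final sound of *gavas* is /s/, which is a voiceless consonant, so the suffix is -u, giving *gavasu*.
Since the final sound of *uwke* is /e/ (a vowel), it takes -idi, giving *uwkeidi*.
*gigaj*: final sound = /j/, a voiced consonant → -bif → *gigajbif*.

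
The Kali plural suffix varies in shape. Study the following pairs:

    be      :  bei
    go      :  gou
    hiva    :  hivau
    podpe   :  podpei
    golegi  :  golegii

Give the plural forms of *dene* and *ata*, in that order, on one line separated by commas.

denei, atau

The alternation tracks the last vowel of the stem — -i when the last vowel of the stem is a front vowel (*be*, *podpe*, *golegi*); -u when the last vowel of the stem is a back vowel (*go*, *hiva*).
*dene* — last vowel /e/ (a front vowel) → -i → *denei*.
The last vowel of *ata* is /a/, which is a back vowel, so the suffix is -u, giving *atau*.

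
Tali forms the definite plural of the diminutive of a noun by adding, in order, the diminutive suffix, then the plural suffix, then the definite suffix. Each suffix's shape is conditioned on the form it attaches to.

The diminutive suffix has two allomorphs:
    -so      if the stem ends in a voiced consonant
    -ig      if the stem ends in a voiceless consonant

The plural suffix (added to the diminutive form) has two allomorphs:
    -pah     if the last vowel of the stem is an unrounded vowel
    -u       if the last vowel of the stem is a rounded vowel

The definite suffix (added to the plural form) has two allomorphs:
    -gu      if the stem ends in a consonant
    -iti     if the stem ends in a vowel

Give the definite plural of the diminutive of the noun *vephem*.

*vephem*: final consonant = /m/, voiced → -so → *vephemso*.
The last vowel of the diminutive form *vephemso* is /o/, which is a rounded vowel, so the plural suffix is -u, giving *vephemsou*.
Since the final sound of the plural form *vephemsou* is /u/ (a vowel), it takes -iti, giving *vephemsouiti*.

vephemsouiti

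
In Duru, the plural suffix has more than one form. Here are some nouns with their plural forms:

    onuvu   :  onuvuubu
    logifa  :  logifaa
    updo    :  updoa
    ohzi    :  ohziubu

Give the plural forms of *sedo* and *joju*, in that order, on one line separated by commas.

The alternation tracks the last vowel of the stem — -ubu when the last vowel of the stem is a high vowel (*onuvu*, *ohzi*); -a when the last vowel of the stem is a non-high vowel (*logifa*, *updo*).
Since the last vowel of *sedo* is /o/ (a non-high vowel), it takes -a, giving *sedoa*.
*joju*: last vowel = /u/, a high vowel → -ubu → *jojuubu*.

sedoa, jojuubu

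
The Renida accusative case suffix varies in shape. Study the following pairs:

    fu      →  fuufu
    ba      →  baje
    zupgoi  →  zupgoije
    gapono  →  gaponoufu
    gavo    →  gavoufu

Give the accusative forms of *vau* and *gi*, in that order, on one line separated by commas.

vauufu, gije

The alternation tracks the last vowel of the stem — -ufu when the last vowel of the stem is a rounded vowel (*fu*, *gapono*, *gavo*); -je when the last vowel of the stem is an unrounded vowel (*ba*, *zupgoi*).
The last vowel of *vau* is /u/, which is a rounded vowel, so the suffix is -ufu, giving *vauufu*.
The last vowel of *gi* is /i/, which is an unrounded vowel, so the suffix is -je, giving *gije*.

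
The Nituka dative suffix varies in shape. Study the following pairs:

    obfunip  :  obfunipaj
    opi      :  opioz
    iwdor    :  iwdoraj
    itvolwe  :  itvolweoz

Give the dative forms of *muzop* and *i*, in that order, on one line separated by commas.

muzopaj, ioz

The alternation tracks the final sound of the stem — -aj when the stem ends in a consonant (*obfunip*, *iwdor*); -oz when the stem ends in a vowel (*opi*, *itvolwe*).
*muzop* — final sound /p/ (a consonant) → -aj → *muzopaj*.
*i*: final sound = /i/, a vowel → -oz → *ioz*.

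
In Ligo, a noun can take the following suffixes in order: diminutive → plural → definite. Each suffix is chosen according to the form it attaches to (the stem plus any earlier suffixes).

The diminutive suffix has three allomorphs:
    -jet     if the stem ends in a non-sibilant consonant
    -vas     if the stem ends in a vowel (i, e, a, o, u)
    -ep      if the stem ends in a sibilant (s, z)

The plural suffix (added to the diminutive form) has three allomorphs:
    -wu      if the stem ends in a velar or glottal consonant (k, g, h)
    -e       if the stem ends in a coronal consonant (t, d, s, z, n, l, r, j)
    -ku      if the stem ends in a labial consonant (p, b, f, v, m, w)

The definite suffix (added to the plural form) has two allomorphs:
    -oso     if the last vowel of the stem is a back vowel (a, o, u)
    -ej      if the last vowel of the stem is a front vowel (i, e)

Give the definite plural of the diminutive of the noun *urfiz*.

Since the final sound of *urfiz* is /z/ (a sibilant), it takes -ep, giving *urfizep*.
Since the final consonant of the diminutive form *urfizep* is /p/ (labial), it takes -ku, giving *urfizepku*.
Since the last vowel of the plural form *urfizepku* is /u/ (a back vowel), it takes -oso, giving *urfizepkuoso*.

urfizepkuoso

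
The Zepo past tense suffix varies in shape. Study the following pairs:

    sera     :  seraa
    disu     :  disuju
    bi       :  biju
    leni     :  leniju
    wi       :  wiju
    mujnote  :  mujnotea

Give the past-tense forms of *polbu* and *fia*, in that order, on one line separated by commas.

polbuju, fiaa

Looking at the last vowel of each stem: -ju when the last vowel of the stem is a high vowel (*disu*, *bi*, *leni*, *wi*); -a when the last vowel of the stem is a non-high vowel (*sera*, *mujnote*).
The last vowel of *polbu* is /u/, which is a high vowel, so the suffix is -ju, giving *polbuju*.
*fia*: last vowel = /a/, a non-high vowel → -a → *fiaa*.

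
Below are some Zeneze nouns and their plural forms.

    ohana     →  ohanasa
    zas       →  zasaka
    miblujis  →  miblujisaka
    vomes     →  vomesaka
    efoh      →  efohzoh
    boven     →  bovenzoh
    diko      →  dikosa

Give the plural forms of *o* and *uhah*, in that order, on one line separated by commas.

osa, uhahzoh

Looking at the final sound of each stem: -aka when the stem ends in a sibilant (*zas*, *miblujis*, *vomes*); -zoh when the stem ends in a non-sibilant consonant (*efoh*, *boven*); -sa when the stem ends in a vowel (*ohana*, *diko*).
Since the final sound of *o* is /o/ (a vowel), it takes -sa, giving *osa*.
*uhah* — final sound /h/ (a non-sibilant consonant) → -zoh → *uhahzoh*.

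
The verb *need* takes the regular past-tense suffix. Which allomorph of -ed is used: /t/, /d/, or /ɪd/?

/ɪd/

The stem *need* ends in /t/ or /d/.
The -ed suffix is realized as /ɪd/ after /t, d/; as /t/ after other voiceless consonants; and as /d/ after other voiced sounds.
So -ed on *need* is pronounced /ɪd/.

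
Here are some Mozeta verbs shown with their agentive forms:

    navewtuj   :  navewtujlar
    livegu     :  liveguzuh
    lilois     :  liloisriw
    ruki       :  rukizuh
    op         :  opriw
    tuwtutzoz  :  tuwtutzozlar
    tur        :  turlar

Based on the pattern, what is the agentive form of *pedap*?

pedapriw

Looking at the final sound of each stem: -riw when the stem ends in a voiceless consonant (*lilois*, *op*); -lar when the stem ends in a voiced consonant (*navewtuj*, *tuwtutzoz*, *tur*); -zuh when the stem ends in a vowel (*livegu*, *ruki*).
The final sound of *pedap* is /p/, which is a voiceless consonant, so the suffix is -riw, giving *pedapriw*.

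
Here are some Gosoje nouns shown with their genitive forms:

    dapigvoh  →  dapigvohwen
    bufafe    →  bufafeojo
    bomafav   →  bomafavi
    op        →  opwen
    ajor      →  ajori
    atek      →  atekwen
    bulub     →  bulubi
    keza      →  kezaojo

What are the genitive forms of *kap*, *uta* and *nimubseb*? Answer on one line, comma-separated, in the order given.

The suffix is conditioned by the final sound: -wen when the stem ends in a voiceless consonant (*dapigvoh*, *op*, *atek*); -i when the stem ends in a voiced consonant (*bomafav*, *ajor*, *bulub*); -ojo when the stem ends in a vowel (*bufafe*, *keza*).
*kap* — final sound /p/ (a voiceless consonant) → -wen → *kapwen*.
*uta*: final sound = /a/, a vowel → -ojo → *utaojo*.
The final sound of *nimubseb* is /b/, which is a voiced consonant, so the suffix is -i, giving *nimubsebi*.

kapwen, utaojo, nimubsebi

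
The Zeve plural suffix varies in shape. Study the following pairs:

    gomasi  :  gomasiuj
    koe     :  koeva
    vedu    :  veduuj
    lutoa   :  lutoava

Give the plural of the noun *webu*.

The alternation tracks the last vowel of the stem — -uj when the last vowel of the stem is a high vowel (*gomasi*, *vedu*); -va when the last vowel of the stem is a non-high vowel (*koe*, *lutoa*).
*webu* — last vowel /u/ (a high vowel) → -uj → *webuuj*.

webuuj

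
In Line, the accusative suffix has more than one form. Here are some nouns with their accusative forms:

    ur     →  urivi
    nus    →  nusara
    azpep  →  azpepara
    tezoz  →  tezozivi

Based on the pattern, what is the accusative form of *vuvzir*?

vuvzirivi

The pattern is voicing of the final consonant: -ara when the stem ends in a voiceless consonant (*nus*, *azpep*); -ivi when the stem ends in a voiced consonant (*ur*, *tezoz*).
The final consonant of *vuvzir* is /r/, which is voiced, so the suffix is -ivi, giving *vuvzirivi*.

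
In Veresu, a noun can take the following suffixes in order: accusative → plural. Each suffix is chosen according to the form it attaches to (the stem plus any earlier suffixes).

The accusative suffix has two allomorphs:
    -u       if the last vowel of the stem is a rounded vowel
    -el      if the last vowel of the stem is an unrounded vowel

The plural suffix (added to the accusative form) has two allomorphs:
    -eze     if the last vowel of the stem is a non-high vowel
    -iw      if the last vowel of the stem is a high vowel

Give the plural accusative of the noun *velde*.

*velde* — last vowel /e/ (an unrounded vowel) → -el → *veldeel*.
The last vowel of the accusative form *veldeel* is /e/, which is a non-high vowel, so the plural suffix is -eze, giving *veldeeleze*.

veldeeleze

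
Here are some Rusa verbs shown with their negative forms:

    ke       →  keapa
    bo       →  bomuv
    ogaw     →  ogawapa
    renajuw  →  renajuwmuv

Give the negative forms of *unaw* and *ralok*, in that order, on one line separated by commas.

unawapa, ralokmuv

The alternation tracks the last vowel of the stem — -muv when the last vowel of the stem is a rounded vowel (*bo*, *renajuw*); -apa when the last vowel of the stem is an unrounded vowel (*ke*, *ogaw*).
*unaw* — last vowel /a/ (an unrounded vowel) → -apa → *unawapa*.
*ralok* — last vowel /o/ (a rounded vowel) → -muv → *ralokmuv*.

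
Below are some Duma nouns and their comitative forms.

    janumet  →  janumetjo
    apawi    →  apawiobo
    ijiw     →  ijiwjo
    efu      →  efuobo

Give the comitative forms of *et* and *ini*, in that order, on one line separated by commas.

etjo, iniobo

Looking at the final sound of each stem: -jo when the stem ends in a consonant (*janumet*, *ijiw*); -obo when the stem ends in a vowel (*apawi*, *efu*).
*et* — final sound /t/ (a consonant) → -jo → *etjo*.
The final sound of *ini* is /i/, which is a vowel, so the suffix is -obo, giving *iniobo*.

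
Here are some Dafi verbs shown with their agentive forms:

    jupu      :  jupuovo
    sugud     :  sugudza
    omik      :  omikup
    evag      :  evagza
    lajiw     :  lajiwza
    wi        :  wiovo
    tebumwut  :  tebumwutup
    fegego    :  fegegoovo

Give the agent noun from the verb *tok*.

The alternation tracks the final sound of the stem — -up when the stem ends in a voiceless consonant (*omik*, *tebumwut*); -za when the stem ends in a voiced consonant (*sugud*, *evag*, *lajiw*); -ovo when the stem ends in a vowel (*jupu*, *wi*, *fegego*).
The final sound of *tok* is /k/, which is a voiceless consonant, so the suffix is -up, giving *tokup*.

tokup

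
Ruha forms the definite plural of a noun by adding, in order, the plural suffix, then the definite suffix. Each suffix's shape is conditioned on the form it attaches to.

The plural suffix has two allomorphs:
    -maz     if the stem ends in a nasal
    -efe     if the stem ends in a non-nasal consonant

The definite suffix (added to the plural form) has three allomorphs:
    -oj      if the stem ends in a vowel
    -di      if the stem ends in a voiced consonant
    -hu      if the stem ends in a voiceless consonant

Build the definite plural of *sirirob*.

*sirirob*: final consonant = /b/, non-nasal → -efe → *sirirobefe*.
The final sound of the plural form *sirirobefe* is /e/, which is a vowel, so the definite suffix is -oj, giving *sirirobefeoj*.

sirirobefeoj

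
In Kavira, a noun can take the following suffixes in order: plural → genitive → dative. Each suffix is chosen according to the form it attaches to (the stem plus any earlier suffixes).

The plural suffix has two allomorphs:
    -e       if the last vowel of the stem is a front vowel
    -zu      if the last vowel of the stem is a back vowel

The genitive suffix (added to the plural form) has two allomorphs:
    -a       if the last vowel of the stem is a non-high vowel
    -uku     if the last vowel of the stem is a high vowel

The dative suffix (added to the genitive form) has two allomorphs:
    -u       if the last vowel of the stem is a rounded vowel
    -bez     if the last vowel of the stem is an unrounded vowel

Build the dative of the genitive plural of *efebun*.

*efebun* — last vowel /u/ (a back vowel) → -zu → *efebunzu*.
The plural form *efebunzu* — last vowel /u/ (a high vowel) → -uku → *efebunzuuku*.
The last vowel of the genitive form *efebunzuuku* is /u/, which is a rounded vowel, so the dative suffix is -u, giving *efebunzuukuu*.

efebunzuukuu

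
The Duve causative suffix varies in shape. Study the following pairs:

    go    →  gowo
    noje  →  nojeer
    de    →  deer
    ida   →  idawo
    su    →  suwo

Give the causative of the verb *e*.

eer

The pattern is front/back vowel harmony: -er when the last vowel of the stem is a front vowel (*noje*, *de*); -wo when the last vowel of the stem is a back vowel (*go*, *ida*, *su*).
The last vowel of *e* is /e/, which is a front vowel, so the suffix is -er, giving *eer*.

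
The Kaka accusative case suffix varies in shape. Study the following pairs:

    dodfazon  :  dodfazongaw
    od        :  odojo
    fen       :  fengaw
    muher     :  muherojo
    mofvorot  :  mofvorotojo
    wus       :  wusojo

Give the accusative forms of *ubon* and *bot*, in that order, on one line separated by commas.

ubongaw, botojo

Looking at the final consonant of each stem: -gaw when the stem ends in a nasal (*dodfazon*, *fen*); -ojo when the stem ends in a non-nasal consonant (*od*, *muher*, *mofvorot*, *wus*).
The final consonant of *ubon* is /n/, which is a nasal, so the suffix is -gaw, giving *ubongaw*.
Since the final consonant of *bot* is /t/ (non-nasal), it takes -ojo, giving *botojo*.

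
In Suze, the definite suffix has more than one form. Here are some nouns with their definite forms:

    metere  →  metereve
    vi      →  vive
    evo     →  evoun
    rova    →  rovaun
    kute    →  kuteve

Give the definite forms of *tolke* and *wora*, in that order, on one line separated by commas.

tolkeve, woraun

The alternation tracks the last vowel of the stem — -ve when the last vowel of the stem is a front vowel (*metere*, *vi*, *kute*); -un when the last vowel of the stem is a back vowel (*evo*, *rova*).
*tolke* — last vowel /e/ (a front vowel) → -ve → *tolkeve*.
The last vowel of *wora* is /a/, which is a back vowel, so the suffix is -un, giving *woraun*.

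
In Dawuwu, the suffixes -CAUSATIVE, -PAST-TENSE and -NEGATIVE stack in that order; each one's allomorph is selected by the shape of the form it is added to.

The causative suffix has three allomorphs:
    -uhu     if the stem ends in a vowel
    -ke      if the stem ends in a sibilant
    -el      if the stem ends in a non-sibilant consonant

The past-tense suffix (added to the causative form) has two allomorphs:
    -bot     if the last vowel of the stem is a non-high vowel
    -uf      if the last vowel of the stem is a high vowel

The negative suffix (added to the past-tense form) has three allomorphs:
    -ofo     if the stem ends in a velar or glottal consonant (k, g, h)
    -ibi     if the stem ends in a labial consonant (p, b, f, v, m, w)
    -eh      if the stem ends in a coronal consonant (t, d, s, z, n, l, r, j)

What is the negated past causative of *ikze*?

*ikze* — final sound /e/ (a vowel) → -uhu → *ikzeuhu*.
The last vowel of the causative form *ikzeuhu* is /u/, which is a high vowel, so the past-tense suffix is -uf, giving *ikzeuhuuf*.
The final consonant of the past-tense form *ikzeuhuuf* is /f/, which is labial, so the negative suffix is -ibi, giving *ikzeuhuufibi*.

ikzeuhuufibi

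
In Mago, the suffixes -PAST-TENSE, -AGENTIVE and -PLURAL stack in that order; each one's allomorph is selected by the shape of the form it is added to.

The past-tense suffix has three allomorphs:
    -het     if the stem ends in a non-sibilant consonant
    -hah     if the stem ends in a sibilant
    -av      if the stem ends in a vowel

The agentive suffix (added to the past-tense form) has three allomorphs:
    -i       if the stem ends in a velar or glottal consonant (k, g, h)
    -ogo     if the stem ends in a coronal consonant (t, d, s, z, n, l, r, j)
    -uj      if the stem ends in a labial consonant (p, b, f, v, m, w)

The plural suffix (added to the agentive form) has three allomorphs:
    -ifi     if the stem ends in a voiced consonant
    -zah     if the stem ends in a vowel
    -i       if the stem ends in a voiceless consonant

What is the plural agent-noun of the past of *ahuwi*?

ahuwiavujifi

The final sound of *ahuwi* is /i/, which is a vowel, so the past-tense suffix is -av, giving *ahuwiav*.
The past-tense form *ahuwiav* — final consonant /v/ (labial) → -uj → *ahuwiavuj*.
The agentive form *ahuwiavuj* — final sound /j/ (a voiced consonant) → -ifi → *ahuwiavujifi*.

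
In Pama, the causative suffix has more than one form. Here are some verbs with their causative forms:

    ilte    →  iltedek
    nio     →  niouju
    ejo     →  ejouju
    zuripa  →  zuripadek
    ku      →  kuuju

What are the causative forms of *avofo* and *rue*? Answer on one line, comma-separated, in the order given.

avofouju, ruedek

The alternation tracks the last vowel of the stem — -uju when the last vowel of the stem is a rounded vowel (*nio*, *ejo*, *ku*); -dek when the last vowel of the stem is an unrounded vowel (*ilte*, *zuripa*).
Since the last vowel of *avofo* is /o/ (a rounded vowel), it takes -uju, giving *avofouju*.
Since the last vowel of *rue* is /e/ (an unrounded vowel), it takes -dek, giving *ruedek*.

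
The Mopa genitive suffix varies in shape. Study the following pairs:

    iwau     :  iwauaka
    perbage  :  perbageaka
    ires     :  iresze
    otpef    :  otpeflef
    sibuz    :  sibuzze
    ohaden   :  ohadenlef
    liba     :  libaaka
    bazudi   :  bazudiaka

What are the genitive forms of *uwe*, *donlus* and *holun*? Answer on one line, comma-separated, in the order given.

The pattern is sibilance of the final sound: -ze when the stem ends in a sibilant (*ires*, *sibuz*); -lef when the stem ends in a non-sibilant consonant (*otpef*, *ohaden*); -aka when the stem ends in a vowel (*iwau*, *perbage*, *liba*, *bazudi*).
The final sound of *uwe* is /e/, which is a vowel, so the suffix is -aka, giving *uweaka*.
*donlus* — final sound /s/ (a sibilant) → -ze → *donlusze*.
The final sound of *holun* is /n/, which is a non-sibilant consonant, so the suffix is -lef, giving *holunlef*.

uweaka, donlusze, holunlef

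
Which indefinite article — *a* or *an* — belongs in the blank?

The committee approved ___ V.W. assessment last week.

a

The indefinite article is chosen by the initial *sound* of the following word, not its spelling.
The initialism *V.W.* is read letter by letter; the first letter, V, is pronounced /viː/, which begins with a consonant sound.
So the article is *a*: The committee approved a V.W. assessment last week.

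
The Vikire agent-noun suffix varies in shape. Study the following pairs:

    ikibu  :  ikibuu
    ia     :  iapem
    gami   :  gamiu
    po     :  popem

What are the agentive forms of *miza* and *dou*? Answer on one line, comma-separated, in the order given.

mizapem, douu

The pattern is height harmony: -u when the last vowel of the stem is a high vowel (*ikibu*, *gami*); -pem when the last vowel of the stem is a non-high vowel (*ia*, *po*).
*miza* — last vowel /a/ (a non-high vowel) → -pem → *mizapem*.
*dou* — last vowel /u/ (a high vowel) → -u → *douu*.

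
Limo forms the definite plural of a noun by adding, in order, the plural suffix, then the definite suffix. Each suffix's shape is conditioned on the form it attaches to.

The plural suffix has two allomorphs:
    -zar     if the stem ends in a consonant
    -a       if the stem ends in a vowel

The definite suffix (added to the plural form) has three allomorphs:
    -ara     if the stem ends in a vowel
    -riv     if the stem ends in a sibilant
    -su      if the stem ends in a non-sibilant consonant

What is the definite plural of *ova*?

ovaaara

*ova* — final sound /a/ (a vowel) → -a → *ovaa*.
The plural form *ovaa* — final sound /a/ (a vowel) → -ara → *ovaaara*.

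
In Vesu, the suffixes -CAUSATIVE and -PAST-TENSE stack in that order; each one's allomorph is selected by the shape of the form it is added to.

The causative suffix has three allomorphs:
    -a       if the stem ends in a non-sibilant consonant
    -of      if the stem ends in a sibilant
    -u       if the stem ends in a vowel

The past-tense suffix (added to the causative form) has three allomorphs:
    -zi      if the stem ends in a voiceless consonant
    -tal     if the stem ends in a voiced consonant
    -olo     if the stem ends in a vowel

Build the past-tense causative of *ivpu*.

ivpuuolo

*ivpu*: final sound = /u/, a vowel → -u → *ivpuu*.
Since the final sound of the causative form *ivpuu* is /u/ (a vowel), it takes -olo, giving *ivpuuolo*.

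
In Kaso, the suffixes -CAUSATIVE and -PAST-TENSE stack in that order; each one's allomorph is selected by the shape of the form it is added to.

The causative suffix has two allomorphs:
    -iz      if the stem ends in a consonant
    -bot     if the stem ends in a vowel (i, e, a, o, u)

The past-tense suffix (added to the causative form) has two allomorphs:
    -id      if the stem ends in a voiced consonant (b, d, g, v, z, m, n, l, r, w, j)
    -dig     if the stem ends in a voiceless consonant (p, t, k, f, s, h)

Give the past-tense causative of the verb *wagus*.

The final sound of *wagus* is /s/, which is a consonant, so the causative suffix is -iz, giving *wagusiz*.
The causative form *wagusiz*: final consonant = /z/, voiced → -id → *wagusizid*.

wagusizid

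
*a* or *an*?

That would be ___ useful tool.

The indefinite article is chosen by the initial *sound* of the following word, not its spelling.
*useful* begins with the sound /juː/ (u pronounced /juː/) — a consonant sound.
So the article is *a*: That would be a useful tool.

a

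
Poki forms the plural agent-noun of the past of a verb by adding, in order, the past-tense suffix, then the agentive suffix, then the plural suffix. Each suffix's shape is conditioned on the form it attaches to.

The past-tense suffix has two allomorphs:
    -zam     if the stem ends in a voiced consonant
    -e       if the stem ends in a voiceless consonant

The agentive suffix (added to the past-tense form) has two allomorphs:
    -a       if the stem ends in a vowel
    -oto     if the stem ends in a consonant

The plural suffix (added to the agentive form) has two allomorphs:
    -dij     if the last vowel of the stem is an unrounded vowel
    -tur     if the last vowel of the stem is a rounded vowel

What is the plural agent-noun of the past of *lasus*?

The final consonant of *lasus* is /s/, which is voiceless, so the past-tense suffix is -e, giving *lasuse*.
Since the final sound of the past-tense form *lasuse* is /e/ (a vowel), it takes -a, giving *lasusea*.
Since the last vowel of the agentive form *lasusea* is /a/ (an unrounded vowel), it takes -dij, giving *lasuseadij*.

lasuseadij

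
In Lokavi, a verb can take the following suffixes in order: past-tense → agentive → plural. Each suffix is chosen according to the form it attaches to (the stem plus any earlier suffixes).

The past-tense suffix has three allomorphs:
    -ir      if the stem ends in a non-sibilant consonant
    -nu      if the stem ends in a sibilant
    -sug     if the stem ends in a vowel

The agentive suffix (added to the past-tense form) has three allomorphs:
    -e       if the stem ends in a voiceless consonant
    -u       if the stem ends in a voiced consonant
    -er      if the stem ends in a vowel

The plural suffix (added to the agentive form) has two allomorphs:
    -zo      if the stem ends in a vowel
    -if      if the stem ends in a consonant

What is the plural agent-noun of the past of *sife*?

sifesuguzo

*sife*: final sound = /e/, a vowel → -sug → *sifesug*.
Since the final sound of the past-tense form *sifesug* is /g/ (a voiced consonant), it takes -u, giving *sifesugu*.
The agentive form *sifesugu* — final sound /u/ (a vowel) → -zo → *sifesuguzo*.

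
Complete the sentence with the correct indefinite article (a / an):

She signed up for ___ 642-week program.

The indefinite article is chosen by the initial *sound* of the following word, not its spelling.
The number *642* is spoken "six hundred …", beginning with /sɪks/ — a consonant sound.
So the article is *a*: She signed up for a 642-week program.

a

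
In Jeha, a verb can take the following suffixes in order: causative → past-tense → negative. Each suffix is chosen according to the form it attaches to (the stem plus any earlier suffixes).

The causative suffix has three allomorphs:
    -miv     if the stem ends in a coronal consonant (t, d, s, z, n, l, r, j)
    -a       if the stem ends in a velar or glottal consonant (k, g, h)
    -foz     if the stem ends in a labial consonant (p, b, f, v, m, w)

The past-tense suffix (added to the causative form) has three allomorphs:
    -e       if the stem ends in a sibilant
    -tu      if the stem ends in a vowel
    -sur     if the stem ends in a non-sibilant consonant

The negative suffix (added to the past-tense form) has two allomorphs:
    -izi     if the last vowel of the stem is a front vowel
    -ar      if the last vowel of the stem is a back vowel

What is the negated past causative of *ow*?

*ow* — final consonant /w/ (labial) → -foz → *owfoz*.
The final sound of the causative form *owfoz* is /z/, which is a sibilant, so the past-tense suffix is -e, giving *owfoze*.
Since the last vowel of the past-tense form *owfoze* is /e/ (a front vowel), it takes -izi, giving *owfozeizi*.

owfozeizi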